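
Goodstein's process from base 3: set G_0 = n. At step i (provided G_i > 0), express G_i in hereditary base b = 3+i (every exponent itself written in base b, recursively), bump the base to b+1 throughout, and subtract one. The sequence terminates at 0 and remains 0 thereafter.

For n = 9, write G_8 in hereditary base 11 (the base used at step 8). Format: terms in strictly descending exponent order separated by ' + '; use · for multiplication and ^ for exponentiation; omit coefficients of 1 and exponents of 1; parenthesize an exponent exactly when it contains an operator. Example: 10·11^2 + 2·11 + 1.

2·11 + 4

step 0: 9 = 3^2; sub 4 for 3: 4^2; = 16; G_1 = 16−1 = 15
step 1: 15 = 3·4 + 3; sub 5 for 4: 3·5 + 3; = 18; G_2 = 18−1 = 17
step 2: 17 = 3·5 + 2; sub 6 for 5: 3·6 + 2; = 20; G_3 = 20−1 = 19
step 3: 19 = 3·6 + 1; sub 7 for 6: 3·7 + 1; = 22; G_4 = 22−1 = 21
step 4: 21 = 3·7; sub 8 for 7: 3·8; = 24; G_5 = 24−1 = 23
step 5: 23 = 2·8 + 7; sub 9 for 8: 2·9 + 7; = 25; G_6 = 25−1 = 24
step 6: 24 = 2·9 + 6; sub 10 for 9: 2·10 + 6; = 26; G_7 = 26−1 = 25
step 7: 25 = 2·10 + 5; sub 11 for 10: 2·11 + 5; = 27; G_8 = 27−1 = 26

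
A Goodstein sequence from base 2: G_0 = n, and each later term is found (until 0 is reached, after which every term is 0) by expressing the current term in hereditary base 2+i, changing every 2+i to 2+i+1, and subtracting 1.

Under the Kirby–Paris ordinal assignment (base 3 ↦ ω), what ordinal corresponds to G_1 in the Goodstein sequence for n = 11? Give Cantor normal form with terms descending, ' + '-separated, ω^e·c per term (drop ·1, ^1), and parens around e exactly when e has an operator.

step 0: 11 = 2^(2 + 1) + 2 + 1; sub 3 for 2: 3^(3 + 1) + 3 + 1; = 85; G_1 = 85−1 = 84
step 1: 84 = 3^(3 + 1) + 3; sub 4 for 3: 4^(4 + 1) + 4; = 1028; G_2 = 1028−1 = 1027

ω^(ω + 1) + ω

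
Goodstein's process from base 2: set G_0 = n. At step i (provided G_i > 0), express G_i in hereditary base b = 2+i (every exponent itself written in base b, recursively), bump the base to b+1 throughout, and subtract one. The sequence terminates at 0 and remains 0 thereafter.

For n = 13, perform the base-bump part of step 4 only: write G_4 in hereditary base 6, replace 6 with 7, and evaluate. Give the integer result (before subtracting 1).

5765999

[0] 13 ≡ 2^(2 + 1) + 2^2 + 1 (base 2). Lift 3: 109. −1: 108.
[1] 108 ≡ 3^(3 + 1) + 3^3 (base 3). Lift 4: 1280. −1: 1279.
[2] 1279 ≡ 4^(4 + 1) + 3·4^3 + 3·4^2 + 3·4 + 3 (base 4). Lift 5: 16093. −1: 16092.
[3] 16092 ≡ 5^(5 + 1) + 3·5^3 + 3·5^2 + 3·5 + 2 (base 5). Lift 6: 280712. −1: 280711.
[4] 280711 ≡ 6^(6 + 1) + 3·6^3 + 3·6^2 + 3·6 + 1 (base 6). Lift 7: 5765999. −1: 5765998.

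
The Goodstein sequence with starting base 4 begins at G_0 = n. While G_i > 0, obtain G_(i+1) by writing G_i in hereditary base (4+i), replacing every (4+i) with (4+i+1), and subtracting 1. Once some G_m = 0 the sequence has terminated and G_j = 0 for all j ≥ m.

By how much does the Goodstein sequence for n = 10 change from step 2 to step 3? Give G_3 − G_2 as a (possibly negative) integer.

1

[0] 10 ≡ 2·4 + 2 (base 4). Lift 5: 12. −1: 11.
[1] 11 ≡ 2·5 + 1 (base 5). Lift 6: 13. −1: 12.
[2] 12 ≡ 2·6 (base 6). Lift 7: 14. −1: 13.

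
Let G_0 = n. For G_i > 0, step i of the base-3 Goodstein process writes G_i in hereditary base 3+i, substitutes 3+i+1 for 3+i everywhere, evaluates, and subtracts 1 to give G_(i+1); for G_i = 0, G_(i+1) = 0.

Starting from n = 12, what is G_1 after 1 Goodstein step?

G_0=12  [base 3] 3^2 + 3  →[3↦4]→  4^2 + 4 = 20  −1 ⇒ G_1=19
G_1=19  [base 4] 4^2 + 3  →[4↦5]→  5^2 + 3 = 28  −1 ⇒ G_2=27

19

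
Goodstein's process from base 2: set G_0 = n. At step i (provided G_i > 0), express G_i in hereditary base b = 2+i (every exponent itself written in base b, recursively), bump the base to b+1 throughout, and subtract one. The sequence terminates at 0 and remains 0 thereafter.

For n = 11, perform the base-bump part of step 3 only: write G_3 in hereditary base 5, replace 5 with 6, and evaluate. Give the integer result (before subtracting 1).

11 —HB2→ 2^(2 + 1) + 2 + 1 —bump→ 3^(3 + 1) + 3 + 1 = 85 —(−1)→ 84
84 —HB3→ 3^(3 + 1) + 3 —bump→ 4^(4 + 1) + 4 = 1028 —(−1)→ 1027
1027 —HB4→ 4^(4 + 1) + 3 —bump→ 5^(5 + 1) + 3 = 15628 —(−1)→ 15627

279938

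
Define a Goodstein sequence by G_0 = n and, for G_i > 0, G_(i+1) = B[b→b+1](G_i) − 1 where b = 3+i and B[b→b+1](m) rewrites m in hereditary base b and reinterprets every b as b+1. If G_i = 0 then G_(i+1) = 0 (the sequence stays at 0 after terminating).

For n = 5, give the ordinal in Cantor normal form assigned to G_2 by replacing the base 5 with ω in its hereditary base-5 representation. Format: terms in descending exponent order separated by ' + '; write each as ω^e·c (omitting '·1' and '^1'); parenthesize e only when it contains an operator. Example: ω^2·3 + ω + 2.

(0) 5|_3 = 3 + 2 ↦ 4 + 2|_4 = 6 ⇒ 5
(1) 5|_4 = 4 + 1 ↦ 5 + 1|_5 = 6 ⇒ 5
(2) 5|_5 = 5 ↦ 6|_6 = 6 ⇒ 5

ω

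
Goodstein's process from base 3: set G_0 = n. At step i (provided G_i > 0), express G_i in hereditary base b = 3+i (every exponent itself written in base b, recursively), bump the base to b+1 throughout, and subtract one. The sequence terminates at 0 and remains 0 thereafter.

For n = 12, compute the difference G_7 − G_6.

6

12 —HB3→ 3^2 + 3 —bump→ 4^2 + 4 = 20 —(−1)→ 19
19 —HB4→ 4^2 + 3 —bump→ 5^2 + 3 = 28 —(−1)→ 27
27 —HB5→ 5^2 + 2 —bump→ 6^2 + 2 = 38 —(−1)→ 37
37 —HB6→ 6^2 + 1 —bump→ 7^2 + 1 = 50 —(−1)→ 49
49 —HB7→ 7^2 —bump→ 8^2 = 64 —(−1)→ 63
63 —HB8→ 7·8 + 7 —bump→ 7·9 + 7 = 70 —(−1)→ 69
69 —HB9→ 7·9 + 6 —bump→ 7·10 + 6 = 76 —(−1)→ 75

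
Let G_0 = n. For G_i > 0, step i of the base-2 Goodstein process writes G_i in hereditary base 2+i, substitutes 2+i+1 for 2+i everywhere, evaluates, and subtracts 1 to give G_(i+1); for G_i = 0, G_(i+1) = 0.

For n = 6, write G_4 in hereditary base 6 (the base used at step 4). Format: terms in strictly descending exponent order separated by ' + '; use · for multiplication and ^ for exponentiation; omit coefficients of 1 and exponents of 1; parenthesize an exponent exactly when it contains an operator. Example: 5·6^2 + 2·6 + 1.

5·6^5 + 5·6^4 + 5·6^3 + 5·6^2 + 5·6 + 5

6 —HB2→ 2^2 + 2 —bump→ 3^3 + 3 = 30 —(−1)→ 29
29 —HB3→ 3^3 + 2 —bump→ 4^4 + 2 = 258 —(−1)→ 257
257 —HB4→ 4^4 + 1 —bump→ 5^5 + 1 = 3126 —(−1)→ 3125
3125 —HB5→ 5^5 —bump→ 6^6 = 46656 —(−1)→ 46655
46655 —HB6→ 5·6^5 + 5·6^4 + 5·6^3 + 5·6^2 + 5·6 + 5 —bump→ 5·7^5 + 5·7^4 + 5·7^3 + 5·7^2 + 5·7 + 5 = 98040 —(−1)→ 98039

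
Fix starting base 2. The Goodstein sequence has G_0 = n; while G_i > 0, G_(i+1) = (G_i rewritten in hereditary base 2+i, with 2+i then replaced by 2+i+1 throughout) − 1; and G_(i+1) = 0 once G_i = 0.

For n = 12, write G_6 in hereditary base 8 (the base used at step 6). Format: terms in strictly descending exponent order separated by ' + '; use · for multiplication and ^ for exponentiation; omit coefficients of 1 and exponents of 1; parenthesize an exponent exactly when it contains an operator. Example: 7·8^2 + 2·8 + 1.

8^(8 + 1) + 2·8^2 + 8 + 3

(0) 12|_2 = 2^(2 + 1) + 2^2 ↦ 3^(3 + 1) + 3^3|_3 = 108 ⇒ 107
(1) 107|_3 = 3^(3 + 1) + 2·3^2 + 2·3 + 2 ↦ 4^(4 + 1) + 2·4^2 + 2·4 + 2|_4 = 1066 ⇒ 1065
(2) 1065|_4 = 4^(4 + 1) + 2·4^2 + 2·4 + 1 ↦ 5^(5 + 1) + 2·5^2 + 2·5 + 1|_5 = 15686 ⇒ 15685
(3) 15685|_5 = 5^(5 + 1) + 2·5^2 + 2·5 ↦ 6^(6 + 1) + 2·6^2 + 2·6|_6 = 280020 ⇒ 280019
(4) 280019|_6 = 6^(6 + 1) + 2·6^2 + 6 + 5 ↦ 7^(7 + 1) + 2·7^2 + 7 + 5|_7 = 5764911 ⇒ 5764910
(5) 5764910|_7 = 7^(7 + 1) + 2·7^2 + 7 + 4 ↦ 8^(8 + 1) + 2·8^2 + 8 + 4|_8 = 134217868 ⇒ 134217867
(6) 134217867|_8 = 8^(8 + 1) + 2·8^2 + 8 + 3 ↦ 9^(9 + 1) + 2·9^2 + 9 + 3|_9 = 3486784575 ⇒ 3486784574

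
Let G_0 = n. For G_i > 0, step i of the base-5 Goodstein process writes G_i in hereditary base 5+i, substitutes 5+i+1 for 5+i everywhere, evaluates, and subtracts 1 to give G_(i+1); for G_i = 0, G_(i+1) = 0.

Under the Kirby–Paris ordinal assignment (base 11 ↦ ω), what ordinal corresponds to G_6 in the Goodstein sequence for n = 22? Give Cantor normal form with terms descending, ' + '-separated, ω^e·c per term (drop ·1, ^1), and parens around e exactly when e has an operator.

ω·3 + 4

[0] 22 ≡ 4·5 + 2 (base 5). Lift 6: 26. −1: 25.
[1] 25 ≡ 4·6 + 1 (base 6). Lift 7: 29. −1: 28.
[2] 28 ≡ 4·7 (base 7). Lift 8: 32. −1: 31.
[3] 31 ≡ 3·8 + 7 (base 8). Lift 9: 34. −1: 33.
[4] 33 ≡ 3·9 + 6 (base 9). Lift 10: 36. −1: 35.
[5] 35 ≡ 3·10 + 5 (base 10). Lift 11: 38. −1: 37.
[6] 37 ≡ 3·11 + 4 (base 11). Lift 12: 40. −1: 39.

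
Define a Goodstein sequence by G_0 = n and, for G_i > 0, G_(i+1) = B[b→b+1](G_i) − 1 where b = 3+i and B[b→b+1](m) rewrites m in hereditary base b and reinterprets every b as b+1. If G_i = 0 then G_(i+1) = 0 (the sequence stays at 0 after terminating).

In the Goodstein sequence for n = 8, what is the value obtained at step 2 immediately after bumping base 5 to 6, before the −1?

12

G_0=8  [base 3] 2·3 + 2  →[3↦4]→  2·4 + 2 = 10  −1 ⇒ G_1=9
G_1=9  [base 4] 2·4 + 1  →[4↦5]→  2·5 + 1 = 11  −1 ⇒ G_2=10
G_2=10  [base 5] 2·5  →[5↦6]→  2·6 = 12  −1 ⇒ G_3=11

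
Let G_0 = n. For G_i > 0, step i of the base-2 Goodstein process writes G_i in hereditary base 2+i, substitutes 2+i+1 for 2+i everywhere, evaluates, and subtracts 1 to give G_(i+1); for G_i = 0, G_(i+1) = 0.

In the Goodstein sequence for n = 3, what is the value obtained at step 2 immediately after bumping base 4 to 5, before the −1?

3

G_0 = 3. HB_2(3) = 2 + 1. Bump = 4. G_1 = 3.
G_1 = 3. HB_3(3) = 3. Bump = 4. G_2 = 3.
G_2 = 3. HB_4(3) = 3. Bump = 3. G_3 = 2.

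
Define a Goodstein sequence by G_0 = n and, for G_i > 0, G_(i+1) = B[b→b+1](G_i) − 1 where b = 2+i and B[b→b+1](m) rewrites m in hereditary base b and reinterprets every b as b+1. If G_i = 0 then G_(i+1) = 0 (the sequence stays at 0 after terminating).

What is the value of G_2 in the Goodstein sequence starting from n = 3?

3

(0) 3|_2 = 2 + 1 ↦ 3 + 1|_3 = 4 ⇒ 3
(1) 3|_3 = 3 ↦ 4|_4 = 4 ⇒ 3
(2) 3|_4 = 3 ↦ 3|_5 = 3 ⇒ 2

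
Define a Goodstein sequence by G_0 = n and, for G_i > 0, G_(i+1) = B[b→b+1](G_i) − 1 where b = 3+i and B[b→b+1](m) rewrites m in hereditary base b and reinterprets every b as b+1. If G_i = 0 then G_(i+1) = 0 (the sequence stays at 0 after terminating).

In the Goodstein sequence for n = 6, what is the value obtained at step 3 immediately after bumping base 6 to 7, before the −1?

(0) 6|_3 = 2·3 ↦ 2·4|_4 = 8 ⇒ 7
(1) 7|_4 = 4 + 3 ↦ 5 + 3|_5 = 8 ⇒ 7
(2) 7|_5 = 5 + 2 ↦ 6 + 2|_6 = 8 ⇒ 7
(3) 7|_6 = 6 + 1 ↦ 7 + 1|_7 = 8 ⇒ 7

8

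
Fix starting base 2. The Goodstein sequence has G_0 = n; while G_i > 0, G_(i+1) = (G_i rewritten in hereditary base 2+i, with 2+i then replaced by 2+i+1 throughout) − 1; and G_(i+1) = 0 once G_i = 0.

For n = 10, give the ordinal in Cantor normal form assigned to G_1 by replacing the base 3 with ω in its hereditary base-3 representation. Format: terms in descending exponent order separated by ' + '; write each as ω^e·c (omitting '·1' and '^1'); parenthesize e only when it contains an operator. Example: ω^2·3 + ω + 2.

ω^(ω + 1) + 2

(0) 10|_2 = 2^(2 + 1) + 2 ↦ 3^(3 + 1) + 3|_3 = 84 ⇒ 83
(1) 83|_3 = 3^(3 + 1) + 2 ↦ 4^(4 + 1) + 2|_4 = 1026 ⇒ 1025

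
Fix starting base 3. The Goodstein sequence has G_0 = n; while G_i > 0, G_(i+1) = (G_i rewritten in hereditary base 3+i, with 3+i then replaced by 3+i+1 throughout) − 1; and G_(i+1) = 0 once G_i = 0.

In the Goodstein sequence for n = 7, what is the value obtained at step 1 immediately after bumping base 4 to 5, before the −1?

step 0: 7 = 2·3 + 1; sub 4 for 3: 2·4 + 1; = 9; G_1 = 9−1 = 8
step 1: 8 = 2·4; sub 5 for 4: 2·5; = 10; G_2 = 10−1 = 9

10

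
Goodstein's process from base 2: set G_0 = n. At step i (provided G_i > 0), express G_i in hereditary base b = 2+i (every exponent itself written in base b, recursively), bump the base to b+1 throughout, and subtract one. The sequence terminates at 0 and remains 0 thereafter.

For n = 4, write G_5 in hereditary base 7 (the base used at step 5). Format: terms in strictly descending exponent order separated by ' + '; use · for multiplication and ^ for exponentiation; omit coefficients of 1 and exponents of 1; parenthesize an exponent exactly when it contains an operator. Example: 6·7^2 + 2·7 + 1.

[0] 4 ≡ 2^2 (base 2). Lift 3: 27. −1: 26.
[1] 26 ≡ 2·3^2 + 2·3 + 2 (base 3). Lift 4: 42. −1: 41.
[2] 41 ≡ 2·4^2 + 2·4 + 1 (base 4). Lift 5: 61. −1: 60.
[3] 60 ≡ 2·5^2 + 2·5 (base 5). Lift 6: 84. −1: 83.
[4] 83 ≡ 2·6^2 + 6 + 5 (base 6). Lift 7: 110. −1: 109.
[5] 109 ≡ 2·7^2 + 7 + 4 (base 7). Lift 8: 140. −1: 139.

2·7^2 + 7 + 4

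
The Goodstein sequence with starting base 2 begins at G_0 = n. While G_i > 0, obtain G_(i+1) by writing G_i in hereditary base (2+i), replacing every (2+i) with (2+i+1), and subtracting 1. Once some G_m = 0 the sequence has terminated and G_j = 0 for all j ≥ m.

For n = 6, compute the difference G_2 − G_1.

228

step 0: 6 = 2^2 + 2; sub 3 for 2: 3^3 + 3; = 30; G_1 = 30−1 = 29
step 1: 29 = 3^3 + 2; sub 4 for 3: 4^4 + 2; = 258; G_2 = 258−1 = 257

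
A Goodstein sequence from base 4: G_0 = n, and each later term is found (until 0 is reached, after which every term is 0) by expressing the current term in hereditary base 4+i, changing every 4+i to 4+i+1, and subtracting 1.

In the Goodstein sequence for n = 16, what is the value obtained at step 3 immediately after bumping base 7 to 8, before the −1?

34

base 4: 16 = 4^2; at 5: 5^2 = 25; next = 24
base 5: 24 = 4·5 + 4; at 6: 4·6 + 4 = 28; next = 27
base 6: 27 = 4·6 + 3; at 7: 4·7 + 3 = 31; next = 30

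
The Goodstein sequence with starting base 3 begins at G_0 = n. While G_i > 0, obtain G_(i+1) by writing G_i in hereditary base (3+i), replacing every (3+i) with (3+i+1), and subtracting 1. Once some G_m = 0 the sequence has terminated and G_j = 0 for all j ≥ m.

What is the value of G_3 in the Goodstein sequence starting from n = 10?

[0] 10 ≡ 3^2 + 1 (base 3). Lift 4: 17. −1: 16.
[1] 16 ≡ 4^2 (base 4). Lift 5: 25. −1: 24.
[2] 24 ≡ 4·5 + 4 (base 5). Lift 6: 28. −1: 27.
[3] 27 ≡ 4·6 + 3 (base 6). Lift 7: 31. −1: 30.

27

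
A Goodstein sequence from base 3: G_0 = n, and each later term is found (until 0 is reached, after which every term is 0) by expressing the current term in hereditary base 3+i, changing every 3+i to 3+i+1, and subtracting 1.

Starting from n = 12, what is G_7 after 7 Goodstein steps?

75

step 0: 12 = 3^2 + 3; sub 4 for 3: 4^2 + 4; = 20; G_1 = 20−1 = 19
step 1: 19 = 4^2 + 3; sub 5 for 4: 5^2 + 3; = 28; G_2 = 28−1 = 27
step 2: 27 = 5^2 + 2; sub 6 for 5: 6^2 + 2; = 38; G_3 = 38−1 = 37
step 3: 37 = 6^2 + 1; sub 7 for 6: 7^2 + 1; = 50; G_4 = 50−1 = 49
step 4: 49 = 7^2; sub 8 for 7: 8^2; = 64; G_5 = 64−1 = 63
step 5: 63 = 7·8 + 7; sub 9 for 8: 7·9 + 7; = 70; G_6 = 70−1 = 69
step 6: 69 = 7·9 + 6; sub 10 for 9: 7·10 + 6; = 76; G_7 = 76−1 = 75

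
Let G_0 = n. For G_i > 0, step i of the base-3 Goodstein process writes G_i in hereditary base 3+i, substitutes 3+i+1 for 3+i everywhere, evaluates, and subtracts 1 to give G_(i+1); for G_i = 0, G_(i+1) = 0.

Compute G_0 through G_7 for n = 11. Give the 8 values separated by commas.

11, 17, 25, 35, 39, 43, 47, 51

[0] 11 ≡ 3^2 + 2 (base 3). Lift 4: 18. −1: 17.
[1] 17 ≡ 4^2 + 1 (base 4). Lift 5: 26. −1: 25.
[2] 25 ≡ 5^2 (base 5). Lift 6: 36. −1: 35.
[3] 35 ≡ 5·6 + 5 (base 6). Lift 7: 40. −1: 39.
[4] 39 ≡ 5·7 + 4 (base 7). Lift 8: 44. −1: 43.
[5] 43 ≡ 5·8 + 3 (base 8). Lift 9: 48. −1: 47.
[6] 47 ≡ 5·9 + 2 (base 9). Lift 10: 52. −1: 51.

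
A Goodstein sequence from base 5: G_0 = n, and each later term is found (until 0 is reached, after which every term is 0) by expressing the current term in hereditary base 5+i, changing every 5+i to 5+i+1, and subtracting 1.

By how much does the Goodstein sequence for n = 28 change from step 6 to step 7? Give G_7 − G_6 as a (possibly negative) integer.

(0) 28|_5 = 5^2 + 3 ↦ 6^2 + 3|_6 = 39 ⇒ 38
(1) 38|_6 = 6^2 + 2 ↦ 7^2 + 2|_7 = 51 ⇒ 50
(2) 50|_7 = 7^2 + 1 ↦ 8^2 + 1|_8 = 65 ⇒ 64
(3) 64|_8 = 8^2 ↦ 9^2|_9 = 81 ⇒ 80
(4) 80|_9 = 8·9 + 8 ↦ 8·10 + 8|_10 = 88 ⇒ 87
(5) 87|_10 = 8·10 + 7 ↦ 8·11 + 7|_11 = 95 ⇒ 94
(6) 94|_11 = 8·11 + 6 ↦ 8·12 + 6|_12 = 102 ⇒ 101

7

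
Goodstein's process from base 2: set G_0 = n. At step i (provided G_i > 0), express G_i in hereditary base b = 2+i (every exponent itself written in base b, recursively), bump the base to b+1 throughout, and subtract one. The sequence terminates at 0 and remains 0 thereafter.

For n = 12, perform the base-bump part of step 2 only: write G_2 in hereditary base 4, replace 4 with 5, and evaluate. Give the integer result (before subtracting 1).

12 —HB2→ 2^(2 + 1) + 2^2 —bump→ 3^(3 + 1) + 3^3 = 108 —(−1)→ 107
107 —HB3→ 3^(3 + 1) + 2·3^2 + 2·3 + 2 —bump→ 4^(4 + 1) + 2·4^2 + 2·4 + 2 = 1066 —(−1)→ 1065

15686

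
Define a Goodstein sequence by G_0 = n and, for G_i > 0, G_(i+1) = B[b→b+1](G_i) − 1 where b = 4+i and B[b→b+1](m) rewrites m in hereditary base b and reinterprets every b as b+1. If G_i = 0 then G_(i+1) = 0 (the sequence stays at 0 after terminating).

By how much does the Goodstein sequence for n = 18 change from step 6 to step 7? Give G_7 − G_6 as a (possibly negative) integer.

G_0=18  [base 4] 4^2 + 2  →[4↦5]→  5^2 + 2 = 27  −1 ⇒ G_1=26
G_1=26  [base 5] 5^2 + 1  →[5↦6]→  6^2 + 1 = 37  −1 ⇒ G_2=36
G_2=36  [base 6] 6^2  →[6↦7]→  7^2 = 49  −1 ⇒ G_3=48
G_3=48  [base 7] 6·7 + 6  →[7↦8]→  6·8 + 6 = 54  −1 ⇒ G_4=53
G_4=53  [base 8] 6·8 + 5  →[8↦9]→  6·9 + 5 = 59  −1 ⇒ G_5=58
G_5=58  [base 9] 6·9 + 4  →[9↦10]→  6·10 + 4 = 64  −1 ⇒ G_6=63
G_6=63  [base 10] 6·10 + 3  →[10↦11]→  6·11 + 3 = 69  −1 ⇒ G_7=68

5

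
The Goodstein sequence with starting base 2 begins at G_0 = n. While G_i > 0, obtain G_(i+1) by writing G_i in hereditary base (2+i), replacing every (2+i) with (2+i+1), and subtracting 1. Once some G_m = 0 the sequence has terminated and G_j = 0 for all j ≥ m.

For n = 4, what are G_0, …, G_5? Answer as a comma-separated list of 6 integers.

4, 26, 41, 60, 83, 109

i=0: 4 = 2^2 (b=2); 2→3: 3^3 = 27; 27−1 = 26
i=1: 26 = 2·3^2 + 2·3 + 2 (b=3); 3→4: 2·4^2 + 2·4 + 2 = 42; 42−1 = 41
i=2: 41 = 2·4^2 + 2·4 + 1 (b=4); 4→5: 2·5^2 + 2·5 + 1 = 61; 61−1 = 60
i=3: 60 = 2·5^2 + 2·5 (b=5); 5→6: 2·6^2 + 2·6 = 84; 84−1 = 83
i=4: 83 = 2·6^2 + 6 + 5 (b=6); 6→7: 2·7^2 + 7 + 5 = 110; 110−1 = 109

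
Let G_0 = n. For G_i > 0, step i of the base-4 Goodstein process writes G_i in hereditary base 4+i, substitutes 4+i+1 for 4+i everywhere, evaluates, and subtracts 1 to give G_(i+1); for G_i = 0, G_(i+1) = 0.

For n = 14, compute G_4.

21

14 —HB4→ 3·4 + 2 —bump→ 3·5 + 2 = 17 —(−1)→ 16
16 —HB5→ 3·5 + 1 —bump→ 3·6 + 1 = 19 —(−1)→ 18
18 —HB6→ 3·6 —bump→ 3·7 = 21 —(−1)→ 20
20 —HB7→ 2·7 + 6 —bump→ 2·8 + 6 = 22 —(−1)→ 21
21 —HB8→ 2·8 + 5 —bump→ 2·9 + 5 = 23 —(−1)→ 22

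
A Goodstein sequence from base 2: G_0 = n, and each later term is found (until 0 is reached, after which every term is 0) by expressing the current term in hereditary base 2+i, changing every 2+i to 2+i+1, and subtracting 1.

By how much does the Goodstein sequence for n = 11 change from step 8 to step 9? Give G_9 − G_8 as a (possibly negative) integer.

(0) 11|_2 = 2^(2 + 1) + 2 + 1 ↦ 3^(3 + 1) + 3 + 1|_3 = 85 ⇒ 84
(1) 84|_3 = 3^(3 + 1) + 3 ↦ 4^(4 + 1) + 4|_4 = 1028 ⇒ 1027
(2) 1027|_4 = 4^(4 + 1) + 3 ↦ 5^(5 + 1) + 3|_5 = 15628 ⇒ 15627
(3) 15627|_5 = 5^(5 + 1) + 2 ↦ 6^(6 + 1) + 2|_6 = 279938 ⇒ 279937
(4) 279937|_6 = 6^(6 + 1) + 1 ↦ 7^(7 + 1) + 1|_7 = 5764802 ⇒ 5764801
(5) 5764801|_7 = 7^(7 + 1) ↦ 8^(8 + 1)|_8 = 134217728 ⇒ 134217727
(6) 134217727|_8 = 7·8^8 + 7·8^7 + 7·8^6 + 7·8^5 + 7·8^4 + 7·8^3 + 7·8^2 + 7·8 + 7 ↦ 7·9^9 + 7·9^7 + 7·9^6 + 7·9^5 + 7·9^4 + 7·9^3 + 7·9^2 + 7·9 + 7|_9 = 2749609303 ⇒ 2749609302
(7) 2749609302|_9 = 7·9^9 + 7·9^7 + 7·9^6 + 7·9^5 + 7·9^4 + 7·9^3 + 7·9^2 + 7·9 + 6 ↦ 7·10^10 + 7·10^7 + 7·10^6 + 7·10^5 + 7·10^4 + 7·10^3 + 7·10^2 + 7·10 + 6|_10 = 70077777776 ⇒ 70077777775
(8) 70077777775|_10 = 7·10^10 + 7·10^7 + 7·10^6 + 7·10^5 + 7·10^4 + 7·10^3 + 7·10^2 + 7·10 + 5 ↦ 7·11^11 + 7·11^7 + 7·11^6 + 7·11^5 + 7·11^4 + 7·11^3 + 7·11^2 + 7·11 + 5|_11 = 1997331745491 ⇒ 1997331745490

1927253967715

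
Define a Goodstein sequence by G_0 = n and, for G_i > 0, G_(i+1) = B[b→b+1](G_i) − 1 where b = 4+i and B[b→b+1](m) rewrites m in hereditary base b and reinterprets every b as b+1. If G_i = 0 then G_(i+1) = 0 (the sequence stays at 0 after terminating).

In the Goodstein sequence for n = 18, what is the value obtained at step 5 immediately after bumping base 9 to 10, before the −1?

64

[0] 18 ≡ 4^2 + 2 (base 4). Lift 5: 27. −1: 26.
[1] 26 ≡ 5^2 + 1 (base 5). Lift 6: 37. −1: 36.
[2] 36 ≡ 6^2 (base 6). Lift 7: 49. −1: 48.
[3] 48 ≡ 6·7 + 6 (base 7). Lift 8: 54. −1: 53.
[4] 53 ≡ 6·8 + 5 (base 8). Lift 9: 59. −1: 58.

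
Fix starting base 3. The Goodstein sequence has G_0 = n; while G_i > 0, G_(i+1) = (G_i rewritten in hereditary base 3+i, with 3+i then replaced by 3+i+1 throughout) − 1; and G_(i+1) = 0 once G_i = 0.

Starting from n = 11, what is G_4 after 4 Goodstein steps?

G_0 = 11. HB_3(11) = 3^2 + 2. Bump = 18. G_1 = 17.
G_1 = 17. HB_4(17) = 4^2 + 1. Bump = 26. G_2 = 25.
G_2 = 25. HB_5(25) = 5^2. Bump = 36. G_3 = 35.
G_3 = 35. HB_6(35) = 5·6 + 5. Bump = 40. G_4 = 39.
G_4 = 39. HB_7(39) = 5·7 + 4. Bump = 44. G_5 = 43.

39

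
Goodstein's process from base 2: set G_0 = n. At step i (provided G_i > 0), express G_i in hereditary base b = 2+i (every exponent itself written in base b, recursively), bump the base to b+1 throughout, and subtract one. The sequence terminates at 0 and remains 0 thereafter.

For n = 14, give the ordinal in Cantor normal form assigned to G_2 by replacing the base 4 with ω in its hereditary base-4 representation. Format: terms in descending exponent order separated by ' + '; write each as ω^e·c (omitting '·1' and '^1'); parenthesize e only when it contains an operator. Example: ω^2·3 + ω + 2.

ω^(ω + 1) + ω^ω + 1

[0] 14 ≡ 2^(2 + 1) + 2^2 + 2 (base 2). Lift 3: 111. −1: 110.
[1] 110 ≡ 3^(3 + 1) + 3^3 + 2 (base 3). Lift 4: 1282. −1: 1281.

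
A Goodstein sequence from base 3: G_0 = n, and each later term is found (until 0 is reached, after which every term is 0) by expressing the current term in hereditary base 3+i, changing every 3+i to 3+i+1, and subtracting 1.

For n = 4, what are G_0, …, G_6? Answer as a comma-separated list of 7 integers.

4, 4, 4, 3, 2, 1, 0

base 3: 4 = 3 + 1; at 4: 4 + 1 = 5; next = 4
base 4: 4 = 4; at 5: 5 = 5; next = 4
base 5: 4 = 4; at 6: 4 = 4; next = 3
base 6: 3 = 3; at 7: 3 = 3; next = 2
base 7: 2 = 2; at 8: 2 = 2; next = 1
base 8: 1 = 1; at 9: 1 = 1; next = 0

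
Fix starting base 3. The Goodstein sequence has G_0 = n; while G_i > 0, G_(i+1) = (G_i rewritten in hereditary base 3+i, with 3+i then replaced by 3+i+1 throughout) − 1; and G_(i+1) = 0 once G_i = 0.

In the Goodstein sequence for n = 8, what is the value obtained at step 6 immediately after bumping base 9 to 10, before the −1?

step 0: 8 = 2·3 + 2; sub 4 for 3: 2·4 + 2; = 10; G_1 = 10−1 = 9
step 1: 9 = 2·4 + 1; sub 5 for 4: 2·5 + 1; = 11; G_2 = 11−1 = 10
step 2: 10 = 2·5; sub 6 for 5: 2·6; = 12; G_3 = 12−1 = 11
step 3: 11 = 6 + 5; sub 7 for 6: 7 + 5; = 12; G_4 = 12−1 = 11
step 4: 11 = 7 + 4; sub 8 for 7: 8 + 4; = 12; G_5 = 12−1 = 11
step 5: 11 = 8 + 3; sub 9 for 8: 9 + 3; = 12; G_6 = 12−1 = 11
step 6: 11 = 9 + 2; sub 10 for 9: 10 + 2; = 12; G_7 = 12−1 = 11

12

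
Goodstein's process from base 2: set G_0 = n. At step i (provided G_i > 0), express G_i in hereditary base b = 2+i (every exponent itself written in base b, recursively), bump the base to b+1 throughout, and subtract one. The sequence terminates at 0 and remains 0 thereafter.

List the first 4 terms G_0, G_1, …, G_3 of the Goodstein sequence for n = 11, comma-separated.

step 0: 11 = 2^(2 + 1) + 2 + 1; sub 3 for 2: 3^(3 + 1) + 3 + 1; = 85; G_1 = 85−1 = 84
step 1: 84 = 3^(3 + 1) + 3; sub 4 for 3: 4^(4 + 1) + 4; = 1028; G_2 = 1028−1 = 1027
step 2: 1027 = 4^(4 + 1) + 3; sub 5 for 4: 5^(5 + 1) + 3; = 15628; G_3 = 15628−1 = 15627

11, 84, 1027, 15627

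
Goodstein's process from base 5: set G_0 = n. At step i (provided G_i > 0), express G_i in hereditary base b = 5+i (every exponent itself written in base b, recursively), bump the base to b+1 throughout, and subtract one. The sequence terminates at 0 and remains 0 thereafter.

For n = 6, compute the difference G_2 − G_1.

0

(0) 6|_5 = 5 + 1 ↦ 6 + 1|_6 = 7 ⇒ 6
(1) 6|_6 = 6 ↦ 7|_7 = 7 ⇒ 6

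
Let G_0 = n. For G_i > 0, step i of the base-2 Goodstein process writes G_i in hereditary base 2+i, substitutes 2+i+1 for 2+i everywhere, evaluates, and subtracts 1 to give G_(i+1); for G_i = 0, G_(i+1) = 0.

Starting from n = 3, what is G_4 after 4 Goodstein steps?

1

G_0 = 3. HB_2(3) = 2 + 1. Bump = 4. G_1 = 3.
G_1 = 3. HB_3(3) = 3. Bump = 4. G_2 = 3.
G_2 = 3. HB_4(3) = 3. Bump = 3. G_3 = 2.
G_3 = 2. HB_5(2) = 2. Bump = 2. G_4 = 1.
G_4 = 1. HB_6(1) = 1. Bump = 1. G_5 = 0.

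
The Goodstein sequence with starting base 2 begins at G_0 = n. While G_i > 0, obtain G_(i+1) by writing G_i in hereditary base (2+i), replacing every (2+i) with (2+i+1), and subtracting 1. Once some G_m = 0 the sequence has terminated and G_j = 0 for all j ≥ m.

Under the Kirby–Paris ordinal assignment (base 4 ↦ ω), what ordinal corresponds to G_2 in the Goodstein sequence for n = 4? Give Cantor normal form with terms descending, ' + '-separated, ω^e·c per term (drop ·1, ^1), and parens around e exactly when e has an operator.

G_0 = 4. HB_2(4) = 2^2. Bump = 27. G_1 = 26.
G_1 = 26. HB_3(26) = 2·3^2 + 2·3 + 2. Bump = 42. G_2 = 41.

ω^2·2 + ω·2 + 1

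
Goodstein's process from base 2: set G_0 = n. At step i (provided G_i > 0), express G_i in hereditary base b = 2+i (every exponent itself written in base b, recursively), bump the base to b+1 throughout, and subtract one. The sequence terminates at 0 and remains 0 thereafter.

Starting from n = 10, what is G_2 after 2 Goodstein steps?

1025

step 0: 10 = 2^(2 + 1) + 2; sub 3 for 2: 3^(3 + 1) + 3; = 84; G_1 = 84−1 = 83
step 1: 83 = 3^(3 + 1) + 2; sub 4 for 3: 4^(4 + 1) + 2; = 1026; G_2 = 1026−1 = 1025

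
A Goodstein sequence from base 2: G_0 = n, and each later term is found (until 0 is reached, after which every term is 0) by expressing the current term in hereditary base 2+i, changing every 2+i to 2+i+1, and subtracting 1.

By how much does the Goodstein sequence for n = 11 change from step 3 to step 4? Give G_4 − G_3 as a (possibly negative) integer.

(0) 11|_2 = 2^(2 + 1) + 2 + 1 ↦ 3^(3 + 1) + 3 + 1|_3 = 85 ⇒ 84
(1) 84|_3 = 3^(3 + 1) + 3 ↦ 4^(4 + 1) + 4|_4 = 1028 ⇒ 1027
(2) 1027|_4 = 4^(4 + 1) + 3 ↦ 5^(5 + 1) + 3|_5 = 15628 ⇒ 15627
(3) 15627|_5 = 5^(5 + 1) + 2 ↦ 6^(6 + 1) + 2|_6 = 279938 ⇒ 279937

264310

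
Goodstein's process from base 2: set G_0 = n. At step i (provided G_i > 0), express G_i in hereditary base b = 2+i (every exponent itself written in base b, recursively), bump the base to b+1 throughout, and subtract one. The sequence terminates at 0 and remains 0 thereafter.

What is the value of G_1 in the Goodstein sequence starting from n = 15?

G_0=15  [base 2] 2^(2 + 1) + 2^2 + 2 + 1  →[2↦3]→  3^(3 + 1) + 3^3 + 3 + 1 = 112  −1 ⇒ G_1=111
G_1=111  [base 3] 3^(3 + 1) + 3^3 + 3  →[3↦4]→  4^(4 + 1) + 4^4 + 4 = 1284  −1 ⇒ G_2=1283

111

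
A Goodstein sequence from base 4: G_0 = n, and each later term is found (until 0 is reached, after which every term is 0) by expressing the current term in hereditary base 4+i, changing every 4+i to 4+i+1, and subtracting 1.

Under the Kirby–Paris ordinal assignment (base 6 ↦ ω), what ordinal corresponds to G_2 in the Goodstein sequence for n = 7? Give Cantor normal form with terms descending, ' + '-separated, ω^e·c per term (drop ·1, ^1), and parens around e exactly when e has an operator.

[0] 7 ≡ 4 + 3 (base 4). Lift 5: 8. −1: 7.
[1] 7 ≡ 5 + 2 (base 5). Lift 6: 8. −1: 7.
[2] 7 ≡ 6 + 1 (base 6). Lift 7: 8. −1: 7.

ω + 1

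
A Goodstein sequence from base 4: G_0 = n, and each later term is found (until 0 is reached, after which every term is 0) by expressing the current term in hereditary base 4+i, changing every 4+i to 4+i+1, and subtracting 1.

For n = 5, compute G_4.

3

base 4: 5 = 4 + 1; at 5: 5 + 1 = 6; next = 5
base 5: 5 = 5; at 6: 6 = 6; next = 5
base 6: 5 = 5; at 7: 5 = 5; next = 4
base 7: 4 = 4; at 8: 4 = 4; next = 3
base 8: 3 = 3; at 9: 3 = 3; next = 2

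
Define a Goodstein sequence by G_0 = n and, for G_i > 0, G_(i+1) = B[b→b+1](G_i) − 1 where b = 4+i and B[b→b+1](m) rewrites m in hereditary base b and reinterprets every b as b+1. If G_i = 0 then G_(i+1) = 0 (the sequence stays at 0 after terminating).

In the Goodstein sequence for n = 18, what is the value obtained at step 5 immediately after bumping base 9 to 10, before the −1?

step 0: 18 = 4^2 + 2; sub 5 for 4: 5^2 + 2; = 27; G_1 = 27−1 = 26
step 1: 26 = 5^2 + 1; sub 6 for 5: 6^2 + 1; = 37; G_2 = 37−1 = 36
step 2: 36 = 6^2; sub 7 for 6: 7^2; = 49; G_3 = 49−1 = 48
step 3: 48 = 6·7 + 6; sub 8 for 7: 6·8 + 6; = 54; G_4 = 54−1 = 53
step 4: 53 = 6·8 + 5; sub 9 for 8: 6·9 + 5; = 59; G_5 = 59−1 = 58
step 5: 58 = 6·9 + 4; sub 10 for 9: 6·10 + 4; = 64; G_6 = 64−1 = 63

64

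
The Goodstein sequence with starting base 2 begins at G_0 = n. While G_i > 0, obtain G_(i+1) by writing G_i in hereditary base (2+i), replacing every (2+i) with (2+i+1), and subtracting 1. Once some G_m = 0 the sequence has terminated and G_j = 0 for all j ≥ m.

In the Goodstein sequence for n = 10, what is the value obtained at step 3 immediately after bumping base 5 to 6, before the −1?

279936

[0] 10 ≡ 2^(2 + 1) + 2 (base 2). Lift 3: 84. −1: 83.
[1] 83 ≡ 3^(3 + 1) + 2 (base 3). Lift 4: 1026. −1: 1025.
[2] 1025 ≡ 4^(4 + 1) + 1 (base 4). Lift 5: 15626. −1: 15625.
[3] 15625 ≡ 5^(5 + 1) (base 5). Lift 6: 279936. −1: 279935.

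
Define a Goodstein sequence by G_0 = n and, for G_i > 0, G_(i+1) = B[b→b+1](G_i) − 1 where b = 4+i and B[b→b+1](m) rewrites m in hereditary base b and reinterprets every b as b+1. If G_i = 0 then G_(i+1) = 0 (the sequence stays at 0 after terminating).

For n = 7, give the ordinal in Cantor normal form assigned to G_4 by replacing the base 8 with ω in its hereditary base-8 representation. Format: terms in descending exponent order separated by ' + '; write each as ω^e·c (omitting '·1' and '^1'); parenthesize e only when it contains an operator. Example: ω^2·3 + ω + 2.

7 —HB4→ 4 + 3 —bump→ 5 + 3 = 8 —(−1)→ 7
7 —HB5→ 5 + 2 —bump→ 6 + 2 = 8 —(−1)→ 7
7 —HB6→ 6 + 1 —bump→ 7 + 1 = 8 —(−1)→ 7
7 —HB7→ 7 —bump→ 8 = 8 —(−1)→ 7
7 —HB8→ 7 —bump→ 7 = 7 —(−1)→ 6

7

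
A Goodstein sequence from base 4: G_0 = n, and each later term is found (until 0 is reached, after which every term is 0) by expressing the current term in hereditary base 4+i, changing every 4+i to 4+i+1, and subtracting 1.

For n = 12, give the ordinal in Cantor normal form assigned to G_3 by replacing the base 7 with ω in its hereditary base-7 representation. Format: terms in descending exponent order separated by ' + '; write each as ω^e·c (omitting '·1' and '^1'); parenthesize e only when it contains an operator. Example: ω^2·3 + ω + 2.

(0) 12|_4 = 3·4 ↦ 3·5|_5 = 15 ⇒ 14
(1) 14|_5 = 2·5 + 4 ↦ 2·6 + 4|_6 = 16 ⇒ 15
(2) 15|_6 = 2·6 + 3 ↦ 2·7 + 3|_7 = 17 ⇒ 16
(3) 16|_7 = 2·7 + 2 ↦ 2·8 + 2|_8 = 18 ⇒ 17

ω·2 + 2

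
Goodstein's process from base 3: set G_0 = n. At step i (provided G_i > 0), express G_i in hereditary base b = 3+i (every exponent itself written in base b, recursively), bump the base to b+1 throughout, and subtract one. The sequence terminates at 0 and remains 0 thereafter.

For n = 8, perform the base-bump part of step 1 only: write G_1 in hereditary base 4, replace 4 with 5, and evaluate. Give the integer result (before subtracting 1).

[0] 8 ≡ 2·3 + 2 (base 3). Lift 4: 10. −1: 9.
[1] 9 ≡ 2·4 + 1 (base 4). Lift 5: 11. −1: 10.

11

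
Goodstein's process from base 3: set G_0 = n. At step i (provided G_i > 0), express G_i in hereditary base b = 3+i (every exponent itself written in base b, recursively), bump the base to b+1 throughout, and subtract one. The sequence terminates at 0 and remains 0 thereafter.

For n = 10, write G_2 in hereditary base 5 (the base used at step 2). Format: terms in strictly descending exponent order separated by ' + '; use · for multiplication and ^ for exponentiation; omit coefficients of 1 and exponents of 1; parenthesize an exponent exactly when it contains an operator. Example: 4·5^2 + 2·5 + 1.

(0) 10|_3 = 3^2 + 1 ↦ 4^2 + 1|_4 = 17 ⇒ 16
(1) 16|_4 = 4^2 ↦ 5^2|_5 = 25 ⇒ 24

4·5 + 4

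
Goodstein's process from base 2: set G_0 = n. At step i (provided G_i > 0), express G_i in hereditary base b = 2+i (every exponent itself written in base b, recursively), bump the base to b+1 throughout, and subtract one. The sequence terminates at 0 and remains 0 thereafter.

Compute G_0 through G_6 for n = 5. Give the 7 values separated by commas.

base 2: 5 = 2^2 + 1; at 3: 3^3 + 1 = 28; next = 27
base 3: 27 = 3^3; at 4: 4^4 = 256; next = 255
base 4: 255 = 3·4^3 + 3·4^2 + 3·4 + 3; at 5: 3·5^3 + 3·5^2 + 3·5 + 3 = 468; next = 467
base 5: 467 = 3·5^3 + 3·5^2 + 3·5 + 2; at 6: 3·6^3 + 3·6^2 + 3·6 + 2 = 776; next = 775
base 6: 775 = 3·6^3 + 3·6^2 + 3·6 + 1; at 7: 3·7^3 + 3·7^2 + 3·7 + 1 = 1198; next = 1197
base 7: 1197 = 3·7^3 + 3·7^2 + 3·7; at 8: 3·8^3 + 3·8^2 + 3·8 = 1752; next = 1751

5, 27, 255, 467, 775, 1197, 1751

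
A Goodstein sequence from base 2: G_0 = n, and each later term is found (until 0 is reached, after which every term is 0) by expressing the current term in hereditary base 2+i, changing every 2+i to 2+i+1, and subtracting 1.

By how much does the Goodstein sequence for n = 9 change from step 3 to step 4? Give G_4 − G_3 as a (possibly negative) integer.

base 2: 9 = 2^(2 + 1) + 1; at 3: 3^(3 + 1) + 1 = 82; next = 81
base 3: 81 = 3^(3 + 1); at 4: 4^(4 + 1) = 1024; next = 1023
base 4: 1023 = 3·4^4 + 3·4^3 + 3·4^2 + 3·4 + 3; at 5: 3·5^5 + 3·5^3 + 3·5^2 + 3·5 + 3 = 9843; next = 9842
base 5: 9842 = 3·5^5 + 3·5^3 + 3·5^2 + 3·5 + 2; at 6: 3·6^6 + 3·6^3 + 3·6^2 + 3·6 + 2 = 140744; next = 140743

130901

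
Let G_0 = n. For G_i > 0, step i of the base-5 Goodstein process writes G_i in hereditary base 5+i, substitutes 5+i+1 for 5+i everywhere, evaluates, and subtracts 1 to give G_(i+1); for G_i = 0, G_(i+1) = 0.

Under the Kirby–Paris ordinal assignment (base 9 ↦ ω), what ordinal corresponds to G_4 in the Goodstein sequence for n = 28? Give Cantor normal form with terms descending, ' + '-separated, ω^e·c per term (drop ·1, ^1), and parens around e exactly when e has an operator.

ω·8 + 8

step 0: 28 = 5^2 + 3; sub 6 for 5: 6^2 + 3; = 39; G_1 = 39−1 = 38
step 1: 38 = 6^2 + 2; sub 7 for 6: 7^2 + 2; = 51; G_2 = 51−1 = 50
step 2: 50 = 7^2 + 1; sub 8 for 7: 8^2 + 1; = 65; G_3 = 65−1 = 64
step 3: 64 = 8^2; sub 9 for 8: 9^2; = 81; G_4 = 81−1 = 80
step 4: 80 = 8·9 + 8; sub 10 for 9: 8·10 + 8; = 88; G_5 = 88−1 = 87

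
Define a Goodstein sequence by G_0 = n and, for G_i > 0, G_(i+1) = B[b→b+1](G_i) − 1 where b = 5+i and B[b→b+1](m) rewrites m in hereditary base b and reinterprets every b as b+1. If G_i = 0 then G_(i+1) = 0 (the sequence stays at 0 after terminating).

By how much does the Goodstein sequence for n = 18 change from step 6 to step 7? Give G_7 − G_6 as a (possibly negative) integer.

1

G_0=18  [base 5] 3·5 + 3  →[5↦6]→  3·6 + 3 = 21  −1 ⇒ G_1=20
G_1=20  [base 6] 3·6 + 2  →[6↦7]→  3·7 + 2 = 23  −1 ⇒ G_2=22
G_2=22  [base 7] 3·7 + 1  →[7↦8]→  3·8 + 1 = 25  −1 ⇒ G_3=24
G_3=24  [base 8] 3·8  →[8↦9]→  3·9 = 27  −1 ⇒ G_4=26
G_4=26  [base 9] 2·9 + 8  →[9↦10]→  2·10 + 8 = 28  −1 ⇒ G_5=27
G_5=27  [base 10] 2·10 + 7  →[10↦11]→  2·11 + 7 = 29  −1 ⇒ G_6=28
G_6=28  [base 11] 2·11 + 6  →[11↦12]→  2·12 + 6 = 30  −1 ⇒ G_7=29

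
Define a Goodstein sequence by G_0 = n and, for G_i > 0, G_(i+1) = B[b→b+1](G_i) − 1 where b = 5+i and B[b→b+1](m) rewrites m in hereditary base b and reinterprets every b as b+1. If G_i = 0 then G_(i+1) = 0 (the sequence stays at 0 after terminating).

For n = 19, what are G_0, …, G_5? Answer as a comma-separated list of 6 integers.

G_0=19  [base 5] 3·5 + 4  →[5↦6]→  3·6 + 4 = 22  −1 ⇒ G_1=21
G_1=21  [base 6] 3·6 + 3  →[6↦7]→  3·7 + 3 = 24  −1 ⇒ G_2=23
G_2=23  [base 7] 3·7 + 2  →[7↦8]→  3·8 + 2 = 26  −1 ⇒ G_3=25
G_3=25  [base 8] 3·8 + 1  →[8↦9]→  3·9 + 1 = 28  −1 ⇒ G_4=27
G_4=27  [base 9] 3·9  →[9↦10]→  3·10 = 30  −1 ⇒ G_5=29

19, 21, 23, 25, 27, 29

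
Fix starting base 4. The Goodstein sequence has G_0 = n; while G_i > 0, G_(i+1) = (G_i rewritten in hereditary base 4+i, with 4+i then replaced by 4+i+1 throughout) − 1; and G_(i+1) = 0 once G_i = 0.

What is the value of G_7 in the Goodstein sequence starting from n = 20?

107

base 4: 20 = 4^2 + 4; at 5: 5^2 + 5 = 30; next = 29
base 5: 29 = 5^2 + 4; at 6: 6^2 + 4 = 40; next = 39
base 6: 39 = 6^2 + 3; at 7: 7^2 + 3 = 52; next = 51
base 7: 51 = 7^2 + 2; at 8: 8^2 + 2 = 66; next = 65
base 8: 65 = 8^2 + 1; at 9: 9^2 + 1 = 82; next = 81
base 9: 81 = 9^2; at 10: 10^2 = 100; next = 99
base 10: 99 = 9·10 + 9; at 11: 9·11 + 9 = 108; next = 107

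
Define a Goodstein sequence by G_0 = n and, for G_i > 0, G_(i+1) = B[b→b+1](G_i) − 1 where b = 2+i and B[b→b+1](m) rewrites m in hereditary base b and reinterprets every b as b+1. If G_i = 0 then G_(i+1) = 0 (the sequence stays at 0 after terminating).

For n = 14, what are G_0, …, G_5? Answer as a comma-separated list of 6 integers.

14, 110, 1281, 18750, 326591, 5862840

base 2: 14 = 2^(2 + 1) + 2^2 + 2; at 3: 3^(3 + 1) + 3^3 + 3 = 111; next = 110
base 3: 110 = 3^(3 + 1) + 3^3 + 2; at 4: 4^(4 + 1) + 4^4 + 2 = 1282; next = 1281
base 4: 1281 = 4^(4 + 1) + 4^4 + 1; at 5: 5^(5 + 1) + 5^5 + 1 = 18751; next = 18750
base 5: 18750 = 5^(5 + 1) + 5^5; at 6: 6^(6 + 1) + 6^6 = 326592; next = 326591
base 6: 326591 = 6^(6 + 1) + 5·6^5 + 5·6^4 + 5·6^3 + 5·6^2 + 5·6 + 5; at 7: 7^(7 + 1) + 5·7^5 + 5·7^4 + 5·7^3 + 5·7^2 + 5·7 + 5 = 5862841; next = 5862840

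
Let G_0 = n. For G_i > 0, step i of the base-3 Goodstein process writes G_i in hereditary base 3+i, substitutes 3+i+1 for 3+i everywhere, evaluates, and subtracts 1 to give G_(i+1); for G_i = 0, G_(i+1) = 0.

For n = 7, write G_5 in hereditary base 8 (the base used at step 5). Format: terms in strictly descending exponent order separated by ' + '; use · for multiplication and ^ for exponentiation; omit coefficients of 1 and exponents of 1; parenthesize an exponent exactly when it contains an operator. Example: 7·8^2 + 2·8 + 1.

(0) 7|_3 = 2·3 + 1 ↦ 2·4 + 1|_4 = 9 ⇒ 8
(1) 8|_4 = 2·4 ↦ 2·5|_5 = 10 ⇒ 9
(2) 9|_5 = 5 + 4 ↦ 6 + 4|_6 = 10 ⇒ 9
(3) 9|_6 = 6 + 3 ↦ 7 + 3|_7 = 10 ⇒ 9
(4) 9|_7 = 7 + 2 ↦ 8 + 2|_8 = 10 ⇒ 9
(5) 9|_8 = 8 + 1 ↦ 9 + 1|_9 = 10 ⇒ 9

8 + 1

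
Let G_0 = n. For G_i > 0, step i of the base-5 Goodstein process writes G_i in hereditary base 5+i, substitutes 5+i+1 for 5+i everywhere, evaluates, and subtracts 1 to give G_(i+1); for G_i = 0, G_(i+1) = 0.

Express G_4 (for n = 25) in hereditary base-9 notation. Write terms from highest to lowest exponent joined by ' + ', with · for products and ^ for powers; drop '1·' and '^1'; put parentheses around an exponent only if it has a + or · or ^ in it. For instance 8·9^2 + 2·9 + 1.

(0) 25|_5 = 5^2 ↦ 6^2|_6 = 36 ⇒ 35
(1) 35|_6 = 5·6 + 5 ↦ 5·7 + 5|_7 = 40 ⇒ 39
(2) 39|_7 = 5·7 + 4 ↦ 5·8 + 4|_8 = 44 ⇒ 43
(3) 43|_8 = 5·8 + 3 ↦ 5·9 + 3|_9 = 48 ⇒ 47
(4) 47|_9 = 5·9 + 2 ↦ 5·10 + 2|_10 = 52 ⇒ 51

5·9 + 2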